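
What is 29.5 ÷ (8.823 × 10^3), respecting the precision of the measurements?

0.00334

29.5 ÷ (8.823 × 10^3) = 0.00334353394537…
Multiplication/division keeps the fewest significant figures: 29.5 → 3 s.f., 8.823 × 10^3 → 4 s.f.; limit is 3.
Rounded to 3 significant figures: 0.00334.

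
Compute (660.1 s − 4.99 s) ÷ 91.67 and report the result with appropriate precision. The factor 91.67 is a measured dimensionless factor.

7.146 s

660.1 s − 4.99 s = 655.11 s; the difference is limited to 1 decimal place (4 s.f.).
Carrying full precision, 655.11 ÷ 91.67 = 7.14639467656… s; 91.67 has 4 s.f., so the result keeps min(4, 4) = 4 s.f.
Rounded to 4 significant figures: 7.146 s.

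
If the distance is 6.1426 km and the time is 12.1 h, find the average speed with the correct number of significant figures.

0.508 km/h

average speed = 6.1426 km ÷ 12.1 h = 0.507652892562… km/h.
6.1426 has 5 significant figures; 12.1 has 3.
Division/multiplication keeps the fewest: 3 significant figures.
Rounded: 0.508 km/h.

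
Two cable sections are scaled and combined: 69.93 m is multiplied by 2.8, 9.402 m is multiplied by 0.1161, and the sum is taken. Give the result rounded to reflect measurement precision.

2.0 × 10^2 m

69.93 × 2.8 = 195.804 → 2.0 × 10^2 m (2 s.f., last digit at the 10^1 place).
9.402 × 0.1161 = 1.0915722 → 1.092 m (4 s.f., last digit at the 10^-3 place).
Sum: 196.8955722 m; keep the coarser place, 10^1.
Result: 2.0 × 10^2 m.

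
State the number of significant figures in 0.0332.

3

0.0332: leading zeros are not significant.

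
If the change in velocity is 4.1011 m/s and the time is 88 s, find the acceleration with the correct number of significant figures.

acceleration = 4.1011 m/s ÷ 88 s = 0.0466034090909… m/s².
4.1011 has 5 significant figures; 88 has 2.
Division/multiplication keeps the fewest: 2 significant figures.
Rounded: 0.047 m/s².

0.047 m/s²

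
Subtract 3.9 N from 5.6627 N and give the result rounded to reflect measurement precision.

5.6627 N − 3.9 N = 1.7627 N.
Addition/subtraction keeps the fewest decimal places: 5.6627 → 4 decimal places, 3.9 → 1 decimal place; limit is 1.
Rounded to 1 decimal place: 1.8 N.

1.8 N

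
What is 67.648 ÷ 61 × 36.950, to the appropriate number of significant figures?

41

67.648 ÷ 61 × 36.950 = 40.9769442623…
Multiplication/division keeps the fewest significant figures: 67.648 → 5 s.f., 61 → 2 s.f., 36.950 → 5 s.f.; limit is 2.
Rounded to 2 significant figures: 41.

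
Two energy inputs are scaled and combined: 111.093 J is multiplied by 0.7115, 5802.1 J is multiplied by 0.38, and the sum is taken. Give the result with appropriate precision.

2.3 × 10^3 J

111.093 × 0.7115 = 79.0426695 → 79.04 J (4 s.f., last digit at the 10^-2 place).
5802.1 × 0.38 = 2204.798 → 2.2 × 10^3 J (2 s.f., last digit at the 10^2 place).
Sum: 2283.8406695 J; keep the coarser place, 10^2.
Result: 2.3 × 10^3 J.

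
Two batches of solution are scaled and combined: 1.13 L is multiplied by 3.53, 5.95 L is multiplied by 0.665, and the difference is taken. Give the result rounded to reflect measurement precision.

1.13 × 3.53 = 3.9889 → 3.99 L (3 s.f., last digit at the 10^-2 place).
5.95 × 0.665 = 3.95675 → 3.96 L (3 s.f., last digit at the 10^-2 place).
Difference: 0.03215 L; keep the coarser place, 10^-2.
Result: 0.03 L.

0.03 L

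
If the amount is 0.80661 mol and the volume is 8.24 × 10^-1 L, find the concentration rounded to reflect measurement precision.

0.979 mol/L

concentration = 0.80661 mol ÷ 8.24 × 10^-1 L = 0.978895631068… mol/L.
0.80661 has 5 significant figures; 8.24 × 10^-1 has 3.
Division/multiplication keeps the fewest: 3 significant figures.
Rounded: 0.979 mol/L.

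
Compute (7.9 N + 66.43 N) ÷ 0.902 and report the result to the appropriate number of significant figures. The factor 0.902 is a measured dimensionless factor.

7.9 N + 66.43 N = 74.33 N; the sum is limited to 1 decimal place (3 s.f.).
Carrying full precision, 74.33 ÷ 0.902 = 82.4057649667… N; 0.902 has 3 s.f., so the result keeps min(3, 3) = 3 s.f.
Rounded to 3 significant figures: 82.4 N.

82.4 N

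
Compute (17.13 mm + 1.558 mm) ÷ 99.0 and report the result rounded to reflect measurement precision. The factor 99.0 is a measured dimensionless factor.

0.189 mm

17.13 mm + 1.558 mm = 18.688 mm; the sum is limited to 2 decimal places (4 s.f.).
Carrying full precision, 18.688 ÷ 99.0 = 0.188767676768… mm; 99.0 has 3 s.f., so the result keeps min(4, 3) = 3 s.f.
Rounded to 3 significant figures: 0.189 mm.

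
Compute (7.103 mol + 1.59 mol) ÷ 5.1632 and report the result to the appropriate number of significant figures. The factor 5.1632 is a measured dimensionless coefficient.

7.103 mol + 1.59 mol = 8.693 mol; the sum is limited to 2 decimal places (3 s.f.).
Carrying full precision, 8.693 ÷ 5.1632 = 1.68364580105… mol; 5.1632 has 5 s.f., so the result keeps min(3, 5) = 3 s.f.
Rounded to 3 significant figures: 1.68 mol.

1.68 mol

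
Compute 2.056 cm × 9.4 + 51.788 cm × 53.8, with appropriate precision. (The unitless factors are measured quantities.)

2.81 × 10^3 cm

2.056 × 9.4 = 19.3264 → 19 cm (2 s.f., last digit at the 10^0 place).
51.788 × 53.8 = 2786.1944 → 2.79 × 10^3 cm (3 s.f., last digit at the 10^1 place).
Sum: 2805.5208 cm; keep the coarser place, 10^1.
Result: 2.81 × 10^3 cm.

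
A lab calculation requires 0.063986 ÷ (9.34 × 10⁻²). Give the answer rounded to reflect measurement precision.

0.685

0.063986 ÷ (9.34 × 10⁻²) = 0.685074946467…
Multiplication/division keeps the fewest significant figures: 0.063986 → 5 s.f., 9.34 × 10⁻² → 3 s.f.; limit is 3.
Rounded to 3 significant figures: 0.685.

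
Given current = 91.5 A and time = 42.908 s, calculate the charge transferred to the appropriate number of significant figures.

3.93 × 10^3 C

charge transferred = 91.5 A × 42.908 s = 3926.082 C.
91.5 has 3 significant figures; 42.908 has 5.
Division/multiplication keeps the fewest: 3 significant figures.
Rounded: 3.93 × 10^3 C.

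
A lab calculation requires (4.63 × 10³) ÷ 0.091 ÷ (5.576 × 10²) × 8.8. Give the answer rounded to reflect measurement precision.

(4.63 × 10³) ÷ 0.091 ÷ (5.576 × 10²) × 8.8 = 802.97034386…
Multiplication/division keeps the fewest significant figures: 4.63 × 10³ → 3 s.f., 0.091 → 2 s.f., 5.576 × 10² → 4 s.f., 8.8 → 2 s.f.; limit is 2.
Rounded to 2 significant figures: 8.0 × 10².

8.0 × 10²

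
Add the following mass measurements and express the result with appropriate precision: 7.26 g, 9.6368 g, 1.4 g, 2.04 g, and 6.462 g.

7.26 g + 9.6368 g + 1.4 g + 2.04 g + 6.462 g = 26.7988 g.
Addition/subtraction keeps the fewest decimal places: 7.26 → 2 decimal places, 9.6368 → 4 decimal places, 1.4 → 1 decimal place, 2.04 → 2 decimal places, 6.462 → 3 decimal places; limit is 1.
Rounded to 1 decimal place: 26.8 g.

26.8 g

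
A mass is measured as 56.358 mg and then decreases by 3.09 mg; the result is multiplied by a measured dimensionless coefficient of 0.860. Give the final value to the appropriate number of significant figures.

56.358 mg − 3.09 mg = 53.268 mg; the difference is limited to 2 decimal places (4 s.f.).
Carrying full precision, 53.268 × 0.860 = 45.81048 mg; 0.860 has 3 s.f., so the result keeps min(4, 3) = 3 s.f.
Rounded to 3 significant figures: 45.8 mg.

45.8 mg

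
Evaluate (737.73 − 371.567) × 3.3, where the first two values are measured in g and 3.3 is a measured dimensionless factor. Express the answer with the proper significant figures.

1.2 × 10^3 g

737.73 g − 371.567 g = 366.163 g; the difference is limited to 2 decimal places (5 s.f.).
Carrying full precision, 366.163 × 3.3 = 1208.3379 g; 3.3 has 2 s.f., so the result keeps min(5, 2) = 2 s.f.
Rounded to 2 significant figures: 1.2 × 10^3 g.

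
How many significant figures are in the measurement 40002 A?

5

40002: zeros between nonzero digits are significant.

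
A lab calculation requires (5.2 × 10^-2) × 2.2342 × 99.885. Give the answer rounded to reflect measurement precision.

(5.2 × 10^-2) × 2.2342 × 99.885 = 11.604479484
Multiplication/division keeps the fewest significant figures: 5.2 × 10^-2 → 2 s.f., 2.2342 → 5 s.f., 99.885 → 5 s.f.; limit is 2.
Rounded to 2 significant figures: 12.

12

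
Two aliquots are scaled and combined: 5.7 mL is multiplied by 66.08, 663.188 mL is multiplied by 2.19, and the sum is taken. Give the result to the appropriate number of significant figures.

1.83 × 10^3 mL

5.7 × 66.08 = 376.656 → 3.8 × 10^2 mL (2 s.f., last digit at the 10^1 place).
663.188 × 2.19 = 1452.38172 → 1.45 × 10^3 mL (3 s.f., last digit at the 10^1 place).
Sum: 1829.03772 mL; keep the coarser place, 10^1.
Result: 1.83 × 10^3 mL.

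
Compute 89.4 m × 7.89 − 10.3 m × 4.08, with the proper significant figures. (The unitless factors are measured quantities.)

89.4 × 7.89 = 705.366 → 705 m (3 s.f., last digit at the 10^0 place).
10.3 × 4.08 = 42.024 → 42.0 m (3 s.f., last digit at the 10^-1 place).
Difference: 663.342 m; keep the coarser place, 10^0.
Result: 663 m.

663 m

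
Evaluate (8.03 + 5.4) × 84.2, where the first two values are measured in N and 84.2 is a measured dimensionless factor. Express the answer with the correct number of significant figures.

8.03 N + 5.4 N = 13.43 N; the sum is limited to 1 decimal place (3 s.f.).
Carrying full precision, 13.43 × 84.2 = 1130.806 N; 84.2 has 3 s.f., so the result keeps min(3, 3) = 3 s.f.
Rounded to 3 significant figures: 1.13 × 10^3 N.

1.13 × 10^3 N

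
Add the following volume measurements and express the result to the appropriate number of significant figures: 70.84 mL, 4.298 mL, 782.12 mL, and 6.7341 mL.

70.84 mL + 4.298 mL + 782.12 mL + 6.7341 mL = 863.9921 mL.
Addition/subtraction keeps the fewest decimal places: 70.84 → 2 decimal places, 4.298 → 3 decimal places, 782.12 → 2 decimal places, 6.7341 → 4 decimal places; limit is 2.
Rounded to 2 decimal places: 863.99 mL.

863.99 mL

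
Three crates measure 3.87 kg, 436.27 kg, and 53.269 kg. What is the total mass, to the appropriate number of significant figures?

493.41 kg

3.87 kg + 436.27 kg + 53.269 kg = 493.409 kg.
Addition/subtraction keeps the fewest decimal places: 3.87 → 2 decimal places, 436.27 → 2 decimal places, 53.269 → 3 decimal places; limit is 2.
Rounded to 2 decimal places: 493.41 kg.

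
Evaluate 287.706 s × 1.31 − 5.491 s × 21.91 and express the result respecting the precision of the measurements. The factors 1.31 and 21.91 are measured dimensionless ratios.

257 s

287.706 × 1.31 = 376.89486 → 377 s (3 s.f., last digit at the 10^0 place).
5.491 × 21.91 = 120.30781 → 120.3 s (4 s.f., last digit at the 10^-1 place).
Difference: 256.58705 s; keep the coarser place, 10^0.
Result: 257 s.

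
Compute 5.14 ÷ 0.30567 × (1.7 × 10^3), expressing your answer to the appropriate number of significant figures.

5.14 ÷ 0.30567 × (1.7 × 10^3) = 28586.3840089…
Multiplication/division keeps the fewest significant figures: 5.14 → 3 s.f., 0.30567 → 5 s.f., 1.7 × 10^3 → 2 s.f.; limit is 2.
Rounded to 2 significant figures: 2.9 × 10^4.

2.9 × 10^4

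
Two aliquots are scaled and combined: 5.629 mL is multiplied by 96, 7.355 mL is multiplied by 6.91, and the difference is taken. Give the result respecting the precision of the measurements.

4.9 × 10^2 mL

5.629 × 96 = 540.384 → 5.4 × 10^2 mL (2 s.f., last digit at the 10^1 place).
7.355 × 6.91 = 50.82305 → 50.8 mL (3 s.f., last digit at the 10^-1 place).
Difference: 489.56095 mL; keep the coarser place, 10^1.
Result: 4.9 × 10^2 mL.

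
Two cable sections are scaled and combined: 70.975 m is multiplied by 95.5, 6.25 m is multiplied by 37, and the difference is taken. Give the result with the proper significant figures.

70.975 × 95.5 = 6778.1125 → 6.78 × 10³ m (3 s.f., last digit at the 10^1 place).
6.25 × 37 = 231.25 → 2.3 × 10² m (2 s.f., last digit at the 10^1 place).
Difference: 6546.8625 m; keep the coarser place, 10^1.
Result: 6.55 × 10³ m.

6.55 × 10³ m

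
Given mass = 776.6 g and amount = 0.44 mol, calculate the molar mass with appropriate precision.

1.8 × 10³ g/mol

molar mass = 776.6 g ÷ 0.44 mol = 1765 g/mol.
776.6 has 4 significant figures; 0.44 has 2.
Division/multiplication keeps the fewest: 2 significant figures.
Rounded: 1.8 × 10³ g/mol.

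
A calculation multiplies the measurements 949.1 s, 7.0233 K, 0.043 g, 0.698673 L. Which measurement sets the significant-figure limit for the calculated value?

949.1 s → 4 s.f.; 7.0233 K → 5 s.f.; 0.043 g → 2 s.f.; 0.698673 L → 6 s.f.
The fewest is 2 significant figures, from 0.043 g.

0.043 g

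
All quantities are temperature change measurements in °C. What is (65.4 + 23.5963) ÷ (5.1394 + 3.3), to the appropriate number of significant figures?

65.4 + 23.5963 = 88.9963, limited to 1 d.p. → 3 s.f.; 5.1394 + 3.3 = 8.4394, limited to 1 d.p. → 2 s.f.
Carrying full precision, 88.9963 ÷ 8.4394 = 10.5453349764…; keep min(3, 2) = 2 s.f.
Rounded to 2 significant figures: 11.

11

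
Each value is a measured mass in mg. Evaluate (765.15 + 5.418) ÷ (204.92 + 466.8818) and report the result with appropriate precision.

1.1470

765.15 + 5.418 = 770.568, limited to 2 d.p. → 5 s.f.; 204.92 + 466.8818 = 671.8018, limited to 2 d.p. → 5 s.f.
Carrying full precision, 770.568 ÷ 671.8018 = 1.14701687313…; keep min(5, 5) = 5 s.f.
Rounded to 5 significant figures: 1.1470.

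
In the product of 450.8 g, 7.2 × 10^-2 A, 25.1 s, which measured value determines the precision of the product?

7.2 × 10^-2 A

450.8 g → 4 s.f.; 7.2 × 10^-2 A → 2 s.f.; 25.1 s → 3 s.f.
The fewest is 2 significant figures, from 7.2 × 10^-2 A.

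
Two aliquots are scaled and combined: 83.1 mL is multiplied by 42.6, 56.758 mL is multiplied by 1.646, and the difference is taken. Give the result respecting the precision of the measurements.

3.45 × 10^3 mL

83.1 × 42.6 = 3540.06 → 3.54 × 10^3 mL (3 s.f., last digit at the 10^1 place).
56.758 × 1.646 = 93.423668 → 93.42 mL (4 s.f., last digit at the 10^-2 place).
Difference: 3446.636332 mL; keep the coarser place, 10^1.
Result: 3.45 × 10^3 mL.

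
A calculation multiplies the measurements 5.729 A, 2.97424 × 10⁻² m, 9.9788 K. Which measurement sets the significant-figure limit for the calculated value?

5.729 A

5.729 A → 4 s.f.; 2.97424 × 10⁻² m → 6 s.f.; 9.9788 K → 5 s.f.
The fewest is 4 significant figures, from 5.729 A.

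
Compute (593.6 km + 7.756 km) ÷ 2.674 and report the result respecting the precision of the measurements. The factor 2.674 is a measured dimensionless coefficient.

224.9 km

593.6 km + 7.756 km = 601.356 km; the sum is limited to 1 decimal place (4 s.f.).
Carrying full precision, 601.356 ÷ 2.674 = 224.890052356… km; 2.674 has 4 s.f., so the result keeps min(4, 4) = 4 s.f.
Rounded to 4 significant figures: 224.9 km.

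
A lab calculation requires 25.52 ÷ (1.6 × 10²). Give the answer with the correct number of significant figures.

25.52 ÷ (1.6 × 10²) = 0.1595
Multiplication/division keeps the fewest significant figures: 25.52 → 4 s.f., 1.6 × 10² → 2 s.f.; limit is 2.
Rounded to 2 significant figures: 0.16.

0.16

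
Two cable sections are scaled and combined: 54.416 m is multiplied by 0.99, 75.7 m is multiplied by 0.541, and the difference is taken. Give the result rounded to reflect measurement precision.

54.416 × 0.99 = 53.87184 → 54 m (2 s.f., last digit at the 10^0 place).
75.7 × 0.541 = 40.9537 → 41.0 m (3 s.f., last digit at the 10^-1 place).
Difference: 12.91814 m; keep the coarser place, 10^0.
Result: 13 m.

13 m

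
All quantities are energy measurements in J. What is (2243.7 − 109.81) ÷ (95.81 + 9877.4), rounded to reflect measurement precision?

0.21396

2243.7 − 109.81 = 2133.89, limited to 1 d.p. → 5 s.f.; 95.81 + 9877.4 = 9973.21, limited to 1 d.p. → 5 s.f.
Carrying full precision, 2133.89 ÷ 9973.21 = 0.213962204747…; keep min(5, 5) = 5 s.f.
Rounded to 5 significant figures: 0.21396.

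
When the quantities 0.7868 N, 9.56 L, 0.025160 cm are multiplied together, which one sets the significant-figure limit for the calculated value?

0.7868 N → 4 s.f.; 9.56 L → 3 s.f.; 0.025160 cm → 5 s.f.
The fewest is 3 significant figures, from 9.56 L.

9.56 L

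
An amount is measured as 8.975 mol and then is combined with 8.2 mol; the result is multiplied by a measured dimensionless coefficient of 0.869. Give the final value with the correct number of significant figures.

8.975 mol + 8.2 mol = 17.175 mol; the sum is limited to 1 decimal place (3 s.f.).
Carrying full precision, 17.175 × 0.869 = 14.925075 mol; 0.869 has 3 s.f., so the result keeps min(3, 3) = 3 s.f.
Rounded to 3 significant figures: 14.9 mol.

14.9 mol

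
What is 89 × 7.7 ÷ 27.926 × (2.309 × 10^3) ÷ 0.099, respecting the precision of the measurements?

89 × 7.7 ÷ 27.926 × (2.309 × 10^3) ÷ 0.099 = 572348.747086…
Multiplication/division keeps the fewest significant figures: 89 → 2 s.f., 7.7 → 2 s.f., 27.926 → 5 s.f., 2.309 × 10^3 → 4 s.f., 0.099 → 2 s.f.; limit is 2.
Rounded to 2 significant figures: 5.7 × 10^5.

5.7 × 10^5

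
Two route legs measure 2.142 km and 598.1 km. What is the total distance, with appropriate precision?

2.142 km + 598.1 km = 600.242 km.
Addition/subtraction keeps the fewest decimal places: 2.142 → 3 decimal places, 598.1 → 1 decimal place; limit is 1.
Rounded to 1 decimal place: 600.2 km.

600.2 km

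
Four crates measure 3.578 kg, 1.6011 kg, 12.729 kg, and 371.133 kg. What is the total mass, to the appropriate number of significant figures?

389.041 kg

3.578 kg + 1.6011 kg + 12.729 kg + 371.133 kg = 389.0411 kg.
Addition/subtraction keeps the fewest decimal places: 3.578 → 3 decimal places, 1.6011 → 4 decimal places, 12.729 → 3 decimal places, 371.133 → 3 decimal places; limit is 3.
Rounded to 3 decimal places: 389.041 kg.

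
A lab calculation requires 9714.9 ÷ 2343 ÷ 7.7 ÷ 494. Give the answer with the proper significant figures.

9714.9 ÷ 2343 ÷ 7.7 ÷ 494 = 0.00109005490096…
Multiplication/division keeps the fewest significant figures: 9714.9 → 5 s.f., 2343 → 4 s.f., 7.7 → 2 s.f., 494 → 3 s.f.; limit is 2.
Rounded to 2 significant figures: 1.1 × 10⁻³.

1.1 × 10⁻³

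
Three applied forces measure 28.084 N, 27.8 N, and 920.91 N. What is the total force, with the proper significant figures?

9.768 × 10² N

28.084 N + 27.8 N + 920.91 N = 976.794 N.
Addition/subtraction keeps the fewest decimal places: 28.084 → 3 decimal places, 27.8 → 1 decimal place, 920.91 → 2 decimal places; limit is 1.
Rounded to 1 decimal place: 9.768 × 10² N.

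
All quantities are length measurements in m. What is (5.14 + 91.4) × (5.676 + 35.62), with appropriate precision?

5.14 + 91.4 = 96.54, limited to 1 d.p. → 3 s.f.; 5.676 + 35.62 = 41.296, limited to 2 d.p. → 4 s.f.
Carrying full precision, 96.54 × 41.296 = 3986.71584; keep min(3, 4) = 3 s.f.
Rounded to 3 significant figures: 3.99 × 10³ m².

3.99 × 10³ m²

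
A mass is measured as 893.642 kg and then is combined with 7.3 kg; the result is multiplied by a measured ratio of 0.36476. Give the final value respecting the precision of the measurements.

893.642 kg + 7.3 kg = 900.942 kg; the sum is limited to 1 decimal place (4 s.f.).
Carrying full precision, 900.942 × 0.36476 = 328.62760392 kg; 0.36476 has 5 s.f., so the result keeps min(4, 5) = 4 s.f.
Rounded to 4 significant figures: 328.6 kg.

328.6 kg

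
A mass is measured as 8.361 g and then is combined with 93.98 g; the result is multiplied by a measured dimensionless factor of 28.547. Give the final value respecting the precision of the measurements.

2921.5 g

8.361 g + 93.98 g = 102.341 g; the sum is limited to 2 decimal places (5 s.f.).
Carrying full precision, 102.341 × 28.547 = 2921.528527 g; 28.547 has 5 s.f., so the result keeps min(5, 5) = 5 s.f.
Rounded to 5 significant figures: 2921.5 g.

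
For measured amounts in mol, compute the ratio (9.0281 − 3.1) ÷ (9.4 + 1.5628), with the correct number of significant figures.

0.54

9.0281 − 3.1 = 5.9281, limited to 1 d.p. → 2 s.f.; 9.4 + 1.5628 = 10.9628, limited to 1 d.p. → 3 s.f.
Carrying full precision, 5.9281 ÷ 10.9628 = 0.540746889481…; keep min(2, 3) = 2 s.f.
Rounded to 2 significant figures: 0.54.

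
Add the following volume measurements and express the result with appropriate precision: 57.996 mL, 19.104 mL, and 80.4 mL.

157.5 mL

57.996 mL + 19.104 mL + 80.4 mL = 157.500 mL.
Addition/subtraction keeps the fewest decimal places: 57.996 → 3 decimal places, 19.104 → 3 decimal places, 80.4 → 1 decimal place; limit is 1.
Rounded to 1 decimal place: 157.5 mL.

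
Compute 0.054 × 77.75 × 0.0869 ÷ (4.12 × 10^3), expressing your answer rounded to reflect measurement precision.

0.054 × 77.75 × 0.0869 ÷ (4.12 × 10^3) = 0.0000885557402913…
Multiplication/division keeps the fewest significant figures: 0.054 → 2 s.f., 77.75 → 4 s.f., 0.0869 → 3 s.f., 4.12 × 10^3 → 3 s.f.; limit is 2.
Rounded to 2 significant figures: 8.9 × 10^-5.

8.9 × 10^-5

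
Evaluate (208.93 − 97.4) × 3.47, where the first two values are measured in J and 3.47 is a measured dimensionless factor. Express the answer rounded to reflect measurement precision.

208.93 J − 97.4 J = 111.53 J; the difference is limited to 1 decimal place (4 s.f.).
Carrying full precision, 111.53 × 3.47 = 387.0091 J; 3.47 has 3 s.f., so the result keeps min(4, 3) = 3 s.f.
Rounded to 3 significant figures: 3.87 × 10² J.

3.87 × 10² J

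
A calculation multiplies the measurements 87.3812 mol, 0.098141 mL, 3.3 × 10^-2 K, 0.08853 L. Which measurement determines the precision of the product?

87.3812 mol → 6 s.f.; 0.098141 mL → 5 s.f.; 3.3 × 10^-2 K → 2 s.f.; 0.08853 L → 4 s.f.
The fewest is 2 significant figures, from 3.3 × 10^-2 K.

3.3 × 10^-2 K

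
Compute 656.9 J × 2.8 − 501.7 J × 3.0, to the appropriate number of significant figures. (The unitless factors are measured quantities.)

3 × 10^2 J

656.9 × 2.8 = 1839.32 → 1.8 × 10^3 J (2 s.f., last digit at the 10^2 place).
501.7 × 3.0 = 1505.1 → 1.5 × 10^3 J (2 s.f., last digit at the 10^2 place).
Difference: 334.22 J; keep the coarser place, 10^2.
Result: 3 × 10^2 J.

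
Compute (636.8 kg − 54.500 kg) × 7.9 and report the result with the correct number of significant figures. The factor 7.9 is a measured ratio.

636.8 kg − 54.500 kg = 582.300 kg; the difference is limited to 1 decimal place (4 s.f.).
Carrying full precision, 582.300 × 7.9 = 4600.17 kg; 7.9 has 2 s.f., so the result keeps min(4, 2) = 2 s.f.
Rounded to 2 significant figures: 4.6 × 10³ kg.

4.6 × 10³ kg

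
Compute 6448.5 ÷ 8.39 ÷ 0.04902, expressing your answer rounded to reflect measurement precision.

6448.5 ÷ 8.39 ÷ 0.04902 = 15679.1832674…
Multiplication/division keeps the fewest significant figures: 6448.5 → 5 s.f., 8.39 → 3 s.f., 0.04902 → 4 s.f.; limit is 3.
Rounded to 3 significant figures: 1.57 × 10^4.

1.57 × 10^4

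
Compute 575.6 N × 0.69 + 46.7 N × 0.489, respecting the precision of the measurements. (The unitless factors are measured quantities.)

4.2 × 10^2 N

575.6 × 0.69 = 397.164 → 4.0 × 10^2 N (2 s.f., last digit at the 10^1 place).
46.7 × 0.489 = 22.8363 → 22.8 N (3 s.f., last digit at the 10^-1 place).
Sum: 420.0003 N; keep the coarser place, 10^1.
Result: 4.2 × 10^2 N.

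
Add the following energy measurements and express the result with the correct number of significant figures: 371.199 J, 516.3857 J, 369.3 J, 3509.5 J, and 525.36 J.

5291.7 J

371.199 J + 516.3857 J + 369.3 J + 3509.5 J + 525.36 J = 5291.7447 J.
Addition/subtraction keeps the fewest decimal places: 371.199 → 3 decimal places, 516.3857 → 4 decimal places, 369.3 → 1 decimal place, 3509.5 → 1 decimal place, 525.36 → 2 decimal places; limit is 1.
Rounded to 1 decimal place: 5291.7 J.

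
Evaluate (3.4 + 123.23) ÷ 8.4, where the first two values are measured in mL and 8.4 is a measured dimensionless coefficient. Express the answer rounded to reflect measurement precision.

3.4 mL + 123.23 mL = 126.63 mL; the sum is limited to 1 decimal place (4 s.f.).
Carrying full precision, 126.63 ÷ 8.4 = 15.075 mL; 8.4 has 2 s.f., so the result keeps min(4, 2) = 2 s.f.
Rounded to 2 significant figures: 15 mL.

15 mL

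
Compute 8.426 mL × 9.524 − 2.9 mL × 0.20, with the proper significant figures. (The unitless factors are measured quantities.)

8.426 × 9.524 = 80.249224 → 80.25 mL (4 s.f., last digit at the 10^-2 place).
2.9 × 0.20 = 0.58 → 0.58 mL (2 s.f., last digit at the 10^-2 place).
Difference: 79.669224 mL; keep the coarser place, 10^-2.
Result: 79.67 mL.

79.67 mL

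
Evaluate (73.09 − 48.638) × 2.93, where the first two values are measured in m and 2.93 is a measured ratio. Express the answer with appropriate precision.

71.6 m

73.09 m − 48.638 m = 24.452 m; the difference is limited to 2 decimal places (4 s.f.).
Carrying full precision, 24.452 × 2.93 = 71.64436 m; 2.93 has 3 s.f., so the result keeps min(4, 3) = 3 s.f.
Rounded to 3 significant figures: 71.6 m.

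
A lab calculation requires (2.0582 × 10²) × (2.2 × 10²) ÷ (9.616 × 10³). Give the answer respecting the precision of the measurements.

4.7

(2.0582 × 10²) × (2.2 × 10²) ÷ (9.616 × 10³) = 4.70886023295…
Multiplication/division keeps the fewest significant figures: 2.0582 × 10² → 5 s.f., 2.2 × 10² → 2 s.f., 9.616 × 10³ → 4 s.f.; limit is 2.
Rounded to 2 significant figures: 4.7.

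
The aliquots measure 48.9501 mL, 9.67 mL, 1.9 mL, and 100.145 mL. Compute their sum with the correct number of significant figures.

160.7 mL

48.9501 mL + 9.67 mL + 1.9 mL + 100.145 mL = 160.6651 mL.
Addition/subtraction keeps the fewest decimal places: 48.9501 → 4 decimal places, 9.67 → 2 decimal places, 1.9 → 1 decimal place, 100.145 → 3 decimal places; limit is 1.
Rounded to 1 decimal place: 160.7 mL.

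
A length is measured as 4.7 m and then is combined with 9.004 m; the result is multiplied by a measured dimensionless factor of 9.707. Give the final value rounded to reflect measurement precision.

133 m

4.7 m + 9.004 m = 13.704 m; the sum is limited to 1 decimal place (3 s.f.).
Carrying full precision, 13.704 × 9.707 = 133.024728 m; 9.707 has 4 s.f., so the result keeps min(3, 4) = 3 s.f.
Rounded to 3 significant figures: 133 m.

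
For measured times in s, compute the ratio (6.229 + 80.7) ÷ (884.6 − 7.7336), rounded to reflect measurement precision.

6.229 + 80.7 = 86.929, limited to 1 d.p. → 3 s.f.; 884.6 − 7.7336 = 876.8664, limited to 1 d.p. → 4 s.f.
Carrying full precision, 86.929 ÷ 876.8664 = 0.0991359687177…; keep min(3, 4) = 3 s.f.
Rounded to 3 significant figures: 0.0991.

0.0991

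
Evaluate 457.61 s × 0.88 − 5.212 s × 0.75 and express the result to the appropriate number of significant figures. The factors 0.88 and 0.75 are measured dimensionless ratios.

457.61 × 0.88 = 402.6968 → 4.0 × 10² s (2 s.f., last digit at the 10^1 place).
5.212 × 0.75 = 3.909 → 3.9 s (2 s.f., last digit at the 10^-1 place).
Difference: 398.7878 s; keep the coarser place, 10^1.
Result: 4.0 × 10² s.

4.0 × 10² s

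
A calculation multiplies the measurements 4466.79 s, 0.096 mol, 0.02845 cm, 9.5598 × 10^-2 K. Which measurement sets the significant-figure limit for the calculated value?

0.096 mol

4466.79 s → 6 s.f.; 0.096 mol → 2 s.f.; 0.02845 cm → 4 s.f.; 9.5598 × 10^-2 K → 5 s.f.
The fewest is 2 significant figures, from 0.096 mol.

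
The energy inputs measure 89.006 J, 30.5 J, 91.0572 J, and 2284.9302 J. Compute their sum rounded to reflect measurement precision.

2.4955 × 10³ J

89.006 J + 30.5 J + 91.0572 J + 2284.9302 J = 2495.4934 J.
Addition/subtraction keeps the fewest decimal places: 89.006 → 3 decimal places, 30.5 → 1 decimal place, 91.0572 → 4 decimal places, 2284.9302 → 4 decimal places; limit is 1.
Rounded to 1 decimal place: 2.4955 × 10³ J.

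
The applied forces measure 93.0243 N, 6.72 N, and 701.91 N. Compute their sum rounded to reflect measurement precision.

93.0243 N + 6.72 N + 701.91 N = 801.6543 N.
Addition/subtraction keeps the fewest decimal places: 93.0243 → 4 decimal places, 6.72 → 2 decimal places, 701.91 → 2 decimal places; limit is 2.
Rounded to 2 decimal places: 801.65 N.

801.65 N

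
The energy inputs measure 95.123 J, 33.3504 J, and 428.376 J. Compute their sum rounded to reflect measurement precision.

95.123 J + 33.3504 J + 428.376 J = 556.8494 J.
Addition/subtraction keeps the fewest decimal places: 95.123 → 3 decimal places, 33.3504 → 4 decimal places, 428.376 → 3 decimal places; limit is 3.
Rounded to 3 decimal places: 556.849 J.

556.849 J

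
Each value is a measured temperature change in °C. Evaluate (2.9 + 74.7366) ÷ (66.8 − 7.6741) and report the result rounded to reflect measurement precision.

1.31

2.9 + 74.7366 = 77.6366, limited to 1 d.p. → 3 s.f.; 66.8 − 7.6741 = 59.1259, limited to 1 d.p. → 3 s.f.
Carrying full precision, 77.6366 ÷ 59.1259 = 1.31307261285…; keep min(3, 3) = 3 s.f.
Rounded to 3 significant figures: 1.31.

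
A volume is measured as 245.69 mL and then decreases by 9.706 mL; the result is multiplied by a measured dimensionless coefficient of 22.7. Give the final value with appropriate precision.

5.36 × 10^3 mL

245.69 mL − 9.706 mL = 235.984 mL; the difference is limited to 2 decimal places (5 s.f.).
Carrying full precision, 235.984 × 22.7 = 5356.8368 mL; 22.7 has 3 s.f., so the result keeps min(5, 3) = 3 s.f.
Rounded to 3 significant figures: 5.36 × 10^3 mL.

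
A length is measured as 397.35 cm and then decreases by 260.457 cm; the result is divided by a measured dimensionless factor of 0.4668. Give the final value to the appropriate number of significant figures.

293.3 cm

397.35 cm − 260.457 cm = 136.893 cm; the difference is limited to 2 decimal places (5 s.f.).
Carrying full precision, 136.893 ÷ 0.4668 = 293.258354756… cm; 0.4668 has 4 s.f., so the result keeps min(5, 4) = 4 s.f.
Rounded to 4 significant figures: 293.3 cm.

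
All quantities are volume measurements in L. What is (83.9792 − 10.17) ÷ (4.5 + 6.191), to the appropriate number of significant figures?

83.9792 − 10.17 = 73.8092, limited to 2 d.p. → 4 s.f.; 4.5 + 6.191 = 10.691, limited to 1 d.p. → 3 s.f.
Carrying full precision, 73.8092 ÷ 10.691 = 6.90386306239…; keep min(4, 3) = 3 s.f.
Rounded to 3 significant figures: 6.90.

6.90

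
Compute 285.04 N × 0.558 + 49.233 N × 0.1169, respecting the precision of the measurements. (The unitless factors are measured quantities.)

285.04 × 0.558 = 159.05232 → 159 N (3 s.f., last digit at the 10^0 place).
49.233 × 0.1169 = 5.7553377 → 5.755 N (4 s.f., last digit at the 10^-3 place).
Sum: 164.8076577 N; keep the coarser place, 10^0.
Result: 165 N.

165 N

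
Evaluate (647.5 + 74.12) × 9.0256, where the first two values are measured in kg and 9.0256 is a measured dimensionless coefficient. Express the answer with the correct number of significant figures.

647.5 kg + 74.12 kg = 721.62 kg; the sum is limited to 1 decimal place (4 s.f.).
Carrying full precision, 721.62 × 9.0256 = 6513.053472 kg; 9.0256 has 5 s.f., so the result keeps min(4, 5) = 4 s.f.
Rounded to 4 significant figures: 6513 kg.

6513 kg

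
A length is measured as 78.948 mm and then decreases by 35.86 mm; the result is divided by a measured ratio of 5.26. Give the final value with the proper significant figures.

78.948 mm − 35.86 mm = 43.088 mm; the difference is limited to 2 decimal places (4 s.f.).
Carrying full precision, 43.088 ÷ 5.26 = 8.19163498099… mm; 5.26 has 3 s.f., so the result keeps min(4, 3) = 3 s.f.
Rounded to 3 significant figures: 8.19 mm.

8.19 mm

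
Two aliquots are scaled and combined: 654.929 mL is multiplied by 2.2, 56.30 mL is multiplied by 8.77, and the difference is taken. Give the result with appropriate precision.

9 × 10² mL

654.929 × 2.2 = 1440.8438 → 1.4 × 10³ mL (2 s.f., last digit at the 10^2 place).
56.30 × 8.77 = 493.751 → 494 mL (3 s.f., last digit at the 10^0 place).
Difference: 947.0928 mL; keep the coarser place, 10^2.
Result: 9 × 10² mL.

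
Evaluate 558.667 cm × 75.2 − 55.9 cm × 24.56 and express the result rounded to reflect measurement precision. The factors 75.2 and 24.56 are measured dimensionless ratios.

4.06 × 10⁴ cm

558.667 × 75.2 = 42011.7584 → 4.20 × 10⁴ cm (3 s.f., last digit at the 10^2 place).
55.9 × 24.56 = 1372.904 → 1.37 × 10³ cm (3 s.f., last digit at the 10^1 place).
Difference: 40638.8544 cm; keep the coarser place, 10^2.
Result: 4.06 × 10⁴ cm.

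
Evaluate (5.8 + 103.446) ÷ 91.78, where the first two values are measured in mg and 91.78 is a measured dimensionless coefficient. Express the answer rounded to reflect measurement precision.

5.8 mg + 103.446 mg = 109.246 mg; the sum is limited to 1 decimal place (4 s.f.).
Carrying full precision, 109.246 ÷ 91.78 = 1.19030289823… mg; 91.78 has 4 s.f., so the result keeps min(4, 4) = 4 s.f.
Rounded to 4 significant figures: 1.190 mg.

1.190 mg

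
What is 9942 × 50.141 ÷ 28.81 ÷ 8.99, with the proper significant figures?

1.92 × 10³

9942 × 50.141 ÷ 28.81 ÷ 8.99 = 1924.70334001…
Multiplication/division keeps the fewest significant figures: 9942 → 4 s.f., 50.141 → 5 s.f., 28.81 → 4 s.f., 8.99 → 3 s.f.; limit is 3.
Rounded to 3 significant figures: 1.92 × 10³.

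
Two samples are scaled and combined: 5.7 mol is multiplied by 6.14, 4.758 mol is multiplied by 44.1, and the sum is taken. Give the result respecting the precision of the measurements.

5.7 × 6.14 = 34.998 → 35 mol (2 s.f., last digit at the 10^0 place).
4.758 × 44.1 = 209.8278 → 2.10 × 10^2 mol (3 s.f., last digit at the 10^0 place).
Sum: 244.8258 mol; keep the coarser place, 10^0.
Result: 245 mol.

245 mol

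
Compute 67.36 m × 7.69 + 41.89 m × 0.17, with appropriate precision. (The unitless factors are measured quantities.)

67.36 × 7.69 = 517.9984 → 5.18 × 10² m (3 s.f., last digit at the 10^0 place).
41.89 × 0.17 = 7.1213 → 7.1 m (2 s.f., last digit at the 10^-1 place).
Sum: 525.1197 m; keep the coarser place, 10^0.
Result: 525 m.

525 m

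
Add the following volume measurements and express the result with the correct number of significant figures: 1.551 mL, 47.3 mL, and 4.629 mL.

1.551 mL + 47.3 mL + 4.629 mL = 53.480 mL.
Addition/subtraction keeps the fewest decimal places: 1.551 → 3 decimal places, 47.3 → 1 decimal place, 4.629 → 3 decimal places; limit is 1.
Rounded to 1 decimal place: 53.5 mL.

53.5 mL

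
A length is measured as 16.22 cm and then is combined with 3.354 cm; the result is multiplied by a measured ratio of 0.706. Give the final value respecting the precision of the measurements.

13.8 cm

16.22 cm + 3.354 cm = 19.574 cm; the sum is limited to 2 decimal places (4 s.f.).
Carrying full precision, 19.574 × 0.706 = 13.819244 cm; 0.706 has 3 s.f., so the result keeps min(4, 3) = 3 s.f.
Rounded to 3 significant figures: 13.8 cm.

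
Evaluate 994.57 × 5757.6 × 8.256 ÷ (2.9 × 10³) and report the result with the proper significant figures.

994.57 × 5757.6 × 8.256 ÷ (2.9 × 10³) = 16302.2868729…
Multiplication/division keeps the fewest significant figures: 994.57 → 5 s.f., 5757.6 → 5 s.f., 8.256 → 4 s.f., 2.9 × 10³ → 2 s.f.; limit is 2.
Rounded to 2 significant figures: 1.6 × 10⁴.

1.6 × 10⁴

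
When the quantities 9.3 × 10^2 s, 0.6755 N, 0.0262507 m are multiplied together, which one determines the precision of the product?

9.3 × 10^2 s

9.3 × 10^2 s → 2 s.f.; 0.6755 N → 4 s.f.; 0.0262507 m → 6 s.f.
The fewest is 2 significant figures, from 9.3 × 10^2 s.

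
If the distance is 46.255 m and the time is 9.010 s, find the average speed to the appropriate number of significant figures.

5.134 m/s

average speed = 46.255 m ÷ 9.010 s = 5.13374028857… m/s.
46.255 has 5 significant figures; 9.010 has 4.
Division/multiplication keeps the fewest: 4 significant figures.
Rounded: 5.134 m/s.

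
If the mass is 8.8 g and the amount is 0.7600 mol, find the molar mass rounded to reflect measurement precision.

12 g/mol

molar mass = 8.8 g ÷ 0.7600 mol = 11.5789473684… g/mol.
8.8 has 2 significant figures; 0.7600 has 4.
Division/multiplication keeps the fewest: 2 significant figures.
Rounded: 12 g/mol.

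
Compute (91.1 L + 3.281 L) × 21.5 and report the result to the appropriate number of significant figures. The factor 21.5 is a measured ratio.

2.03 × 10^3 L

91.1 L + 3.281 L = 94.381 L; the sum is limited to 1 decimal place (3 s.f.).
Carrying full precision, 94.381 × 21.5 = 2029.1915 L; 21.5 has 3 s.f., so the result keeps min(3, 3) = 3 s.f.
Rounded to 3 significant figures: 2.03 × 10^3 L.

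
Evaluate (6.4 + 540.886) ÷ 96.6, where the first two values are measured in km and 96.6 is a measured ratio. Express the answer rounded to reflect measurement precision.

6.4 km + 540.886 km = 547.286 km; the sum is limited to 1 decimal place (4 s.f.).
Carrying full precision, 547.286 ÷ 96.6 = 5.66548654244… km; 96.6 has 3 s.f., so the result keeps min(4, 3) = 3 s.f.
Rounded to 3 significant figures: 5.67 km.

5.67 km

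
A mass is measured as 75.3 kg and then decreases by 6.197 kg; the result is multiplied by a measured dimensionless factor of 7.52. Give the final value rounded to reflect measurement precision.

75.3 kg − 6.197 kg = 69.103 kg; the difference is limited to 1 decimal place (3 s.f.).
Carrying full precision, 69.103 × 7.52 = 519.65456 kg; 7.52 has 3 s.f., so the result keeps min(3, 3) = 3 s.f.
Rounded to 3 significant figures: 520. kg.

520. kg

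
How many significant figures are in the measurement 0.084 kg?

0.084: leading zeros are not significant.

2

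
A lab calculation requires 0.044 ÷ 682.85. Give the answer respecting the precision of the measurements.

6.4 × 10^-5

0.044 ÷ 682.85 = 0.0000644358204584…
Multiplication/division keeps the fewest significant figures: 0.044 → 2 s.f., 682.85 → 5 s.f.; limit is 2.
Rounded to 2 significant figures: 6.4 × 10^-5.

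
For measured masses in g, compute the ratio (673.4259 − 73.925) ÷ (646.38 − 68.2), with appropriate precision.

1.037

673.4259 − 73.925 = 599.5009, limited to 3 d.p. → 6 s.f.; 646.38 − 68.2 = 578.18, limited to 1 d.p. → 4 s.f.
Carrying full precision, 599.5009 ÷ 578.18 = 1.0368758864…; keep min(6, 4) = 4 s.f.
Rounded to 4 significant figures: 1.037.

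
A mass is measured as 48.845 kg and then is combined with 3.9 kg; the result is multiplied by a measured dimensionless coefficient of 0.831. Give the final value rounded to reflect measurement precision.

48.845 kg + 3.9 kg = 52.745 kg; the sum is limited to 1 decimal place (3 s.f.).
Carrying full precision, 52.745 × 0.831 = 43.831095 kg; 0.831 has 3 s.f., so the result keeps min(3, 3) = 3 s.f.
Rounded to 3 significant figures: 43.8 kg.

43.8 kg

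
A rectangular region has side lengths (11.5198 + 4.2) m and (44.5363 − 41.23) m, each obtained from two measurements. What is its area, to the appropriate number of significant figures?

11.5198 + 4.2 = 15.7198, limited to 1 d.p. → 3 s.f.; 44.5363 − 41.23 = 3.3063, limited to 2 d.p. → 3 s.f.
Carrying full precision, 15.7198 × 3.3063 = 51.97437474; keep min(3, 3) = 3 s.f.
Rounded to 3 significant figures: 52.0 m².

52.0 m²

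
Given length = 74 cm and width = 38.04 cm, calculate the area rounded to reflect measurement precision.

2.8 × 10³ cm²

area = 74 cm × 38.04 cm = 2814.96 cm².
74 has 2 significant figures; 38.04 has 4.
Division/multiplication keeps the fewest: 2 significant figures.
Rounded: 2.8 × 10³ cm².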